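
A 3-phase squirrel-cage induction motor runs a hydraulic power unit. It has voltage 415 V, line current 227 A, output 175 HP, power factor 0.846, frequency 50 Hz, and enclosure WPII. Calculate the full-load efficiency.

P_out = 175 × 746 = 130550 W
P_in = √3·V_L·I_L·cosφ = 1.732 × 415 × 227 × 0.846 = 138036 W
η = P_out / P_in = 130550 / 138036 = 0.946 = 94.6%

94.6 %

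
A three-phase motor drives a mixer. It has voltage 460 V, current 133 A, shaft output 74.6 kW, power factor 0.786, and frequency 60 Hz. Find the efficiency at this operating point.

89.6 %

P_out = 74.6 kW = 74600 W
P_in = √3·V_L·I_L·cosφ = 1.732 × 460 × 133 × 0.786 = 83288 W
η = P_out / P_in = 74600 / 83288 = 0.896 = 89.6%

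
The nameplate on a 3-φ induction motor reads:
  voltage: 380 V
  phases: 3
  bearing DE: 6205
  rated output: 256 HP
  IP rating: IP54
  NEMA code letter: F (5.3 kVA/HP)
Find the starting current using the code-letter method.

2060 A

S_LR = 5.3 × 256 = 1356.8 kVA
I_LR = S_LR/(√3·V_L) = 1356800/(1.732×380) = 2060 A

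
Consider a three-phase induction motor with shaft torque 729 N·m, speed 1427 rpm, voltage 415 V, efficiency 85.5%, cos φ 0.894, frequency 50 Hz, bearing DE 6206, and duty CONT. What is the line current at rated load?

ω = 2π×1427/60 = 149.4 rad/s; P_out = τω = 729 × 149.4 = 108913 W
P_in = P_out / η = 108913 / 0.855 = 127384 W
I_L = P_in / (√3·V_L·cosφ) = 127384 / (1.732 × 415 × 0.894) = 198 A

198 A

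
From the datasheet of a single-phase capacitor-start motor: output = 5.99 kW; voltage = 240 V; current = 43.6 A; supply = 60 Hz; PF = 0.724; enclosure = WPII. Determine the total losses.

1590 W

P_in = V·I·cosφ = 240×43.6×0.724 = 7576 W
P_out = 5990 W
Losses = P_in − P_out = 7576 − 5990 = 1586 W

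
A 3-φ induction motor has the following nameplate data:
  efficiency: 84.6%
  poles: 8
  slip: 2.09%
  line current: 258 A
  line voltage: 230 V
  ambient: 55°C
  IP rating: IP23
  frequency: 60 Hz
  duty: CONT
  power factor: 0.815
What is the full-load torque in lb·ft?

P_in = √3·V·I·cosφ = 1.732 × 230 × 258 × 0.815 = 83763 W
P_out = η·P_in = 0.846 × 83763 = 70863 W
n_s = 120×60/8 = 900 rpm; n = 900×(1−0.0209) = 881 rpm
ω = 2π×881/60 = 92.26 rad/s
τ = P_out/ω = 70863/92.26 = 768.1 N·m
In lb·ft: 768.1/1.356 = 566 lb·ft

566 lb·ft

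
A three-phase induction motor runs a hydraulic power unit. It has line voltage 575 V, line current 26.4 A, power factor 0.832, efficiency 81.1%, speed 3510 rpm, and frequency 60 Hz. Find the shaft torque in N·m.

48.3 N·m

P_in = √3·V·I·cosφ = 1.732 × 575 × 26.4 × 0.832 = 21875 W
P_out = η·P_in = 0.811 × 21875 = 17741 W
n = 3510 rpm
ω = 2π×3510/60 = 367.6 rad/s
τ = P_out/ω = 17741/367.6 = 48.3 N·m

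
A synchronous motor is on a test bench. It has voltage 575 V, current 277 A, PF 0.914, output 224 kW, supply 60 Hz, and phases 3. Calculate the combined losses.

28.1 kW

P_in = √3·V·I·cosφ = 1.732×575×277×0.914 = 252140 W
P_out = 224000 W
Losses = P_in − P_out = 252140 − 224000 = 28140 W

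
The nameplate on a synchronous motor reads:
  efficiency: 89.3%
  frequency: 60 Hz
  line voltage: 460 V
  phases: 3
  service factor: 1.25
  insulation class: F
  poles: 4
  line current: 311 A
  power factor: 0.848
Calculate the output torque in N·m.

P_in = √3·V·I·cosφ = 1.732 × 460 × 311 × 0.848 = 210117 W
P_out = η·P_in = 0.893 × 210117 = 187634 W
n = n_s = 120×60/4 = 1800 rpm (synchronous)
ω = 2π×1800/60 = 188.5 rad/s
τ = P_out/ω = 187634/188.5 = 995 N·m

995 N·m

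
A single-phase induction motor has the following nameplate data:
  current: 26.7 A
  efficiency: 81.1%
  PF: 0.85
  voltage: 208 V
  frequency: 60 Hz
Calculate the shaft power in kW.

3.83 kW

P_in = V·I·cosφ = 208 × 26.7 × 0.85 = 4721 W
P_out = η·P_in = 0.811 × 4721 = 3829 W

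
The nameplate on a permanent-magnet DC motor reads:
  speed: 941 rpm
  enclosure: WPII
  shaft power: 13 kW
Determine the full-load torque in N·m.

ω = 2π × 941/60 = 98.54 rad/s
τ = P/ω = 13000/98.54 = 132 N·m

132 N·m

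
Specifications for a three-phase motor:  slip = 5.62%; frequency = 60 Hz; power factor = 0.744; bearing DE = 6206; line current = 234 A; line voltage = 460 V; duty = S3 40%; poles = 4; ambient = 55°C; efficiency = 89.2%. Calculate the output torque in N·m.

P_in = √3·V·I·cosφ = 1.732 × 460 × 234 × 0.744 = 138706 W
P_out = η·P_in = 0.892 × 138706 = 123726 W
n_s = 120×60/4 = 1800 rpm; n = 1800×(1−0.0562) = 1699 rpm
ω = 2π×1699/60 = 177.9 rad/s
τ = P_out/ω = 123726/177.9 = 695 N·m

695 N·m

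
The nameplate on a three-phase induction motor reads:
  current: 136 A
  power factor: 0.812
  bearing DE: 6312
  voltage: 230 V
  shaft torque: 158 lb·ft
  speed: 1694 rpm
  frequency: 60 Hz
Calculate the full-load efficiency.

τ = 158 lb·ft × 1.356 = 214.2 N·m
ω = 2π × 1694/60 = 177.4 rad/s; P_out = τω = 214.2 × 177.4 = 37999 W
P_in = √3·V_L·I_L·cosφ = 1.732 × 230 × 136 × 0.812 = 43992 W
η = P_out / P_in = 37999 / 43992 = 0.864 = 86.4%

86.4 %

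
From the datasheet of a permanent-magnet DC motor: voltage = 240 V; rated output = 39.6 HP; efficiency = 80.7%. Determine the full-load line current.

153 A

P_out = 39.6 × 746 = 29542 W
P_in = P_out / η = 29542 / 0.807 = 36607 W
I = P_in / V = 36607 / 240 = 153 A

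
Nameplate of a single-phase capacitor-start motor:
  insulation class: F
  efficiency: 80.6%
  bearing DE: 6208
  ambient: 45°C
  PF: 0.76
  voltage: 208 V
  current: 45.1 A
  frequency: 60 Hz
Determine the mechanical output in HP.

P_in = V·I·cosφ = 208 × 45.1 × 0.76 = 7129 W
P_out = η·P_in = 0.806 × 7129 = 5746 W
= 5746/746 = 7.7 HP

7.7 HP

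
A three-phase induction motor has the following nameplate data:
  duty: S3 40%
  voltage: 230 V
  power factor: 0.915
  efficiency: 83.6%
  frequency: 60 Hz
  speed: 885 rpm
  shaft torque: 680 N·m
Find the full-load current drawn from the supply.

ω = 2π×885/60 = 92.68 rad/s; P_out = τω = 680 × 92.68 = 63022 W
P_in = P_out / η = 63022 / 0.836 = 75385 W
I_L = P_in / (√3·V_L·cosφ) = 75385 / (1.732 × 230 × 0.915) = 207 A

207 A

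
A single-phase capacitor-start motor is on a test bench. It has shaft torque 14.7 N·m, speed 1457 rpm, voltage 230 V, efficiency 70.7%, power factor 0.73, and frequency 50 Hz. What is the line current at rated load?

18.9 A

ω = 2π×1457/60 = 152.6 rad/s; P_out = τω = 14.7 × 152.6 = 2243 W
P_in = P_out / η = 2243 / 0.707 = 3173 W
I = P_in / (V·cosφ) = 3173 / (230 × 0.73) = 18.9 A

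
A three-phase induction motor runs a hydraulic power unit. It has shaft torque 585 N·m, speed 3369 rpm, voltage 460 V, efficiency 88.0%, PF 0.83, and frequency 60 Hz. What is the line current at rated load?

355 A

ω = 2π×3369/60 = 352.8 rad/s; P_out = τω = 585 × 352.8 = 206388 W
P_in = P_out / η = 206388 / 0.880 = 234532 W
I_L = P_in / (√3·V_L·cosφ) = 234532 / (1.732 × 460 × 0.83) = 355 A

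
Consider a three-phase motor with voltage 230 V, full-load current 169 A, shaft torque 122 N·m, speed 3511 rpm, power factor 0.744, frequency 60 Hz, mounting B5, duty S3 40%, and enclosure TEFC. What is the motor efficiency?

ω = 2π × 3511/60 = 367.7 rad/s; P_out = τω = 122 × 367.7 = 44859 W
P_in = √3·V_L·I_L·cosφ = 1.732 × 230 × 169 × 0.744 = 50088 W
η = P_out / P_in = 44859 / 50088 = 0.896 = 89.6%

89.6 %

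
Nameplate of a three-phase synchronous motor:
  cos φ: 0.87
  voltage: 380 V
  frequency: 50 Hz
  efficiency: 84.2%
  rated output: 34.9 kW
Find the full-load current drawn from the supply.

P_out = 34.9 kW = 34900 W
P_in = P_out / η = 34900 / 0.842 = 41449 W
I_L = P_in / (√3·V_L·cosφ) = 41449 / (1.732 × 380 × 0.87) = 72.4 A

72.4 A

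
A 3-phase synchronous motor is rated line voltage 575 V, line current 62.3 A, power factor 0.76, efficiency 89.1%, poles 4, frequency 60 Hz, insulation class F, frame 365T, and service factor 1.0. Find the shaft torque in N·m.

223 N·m

P_in = √3·V·I·cosφ = 1.732 × 575 × 62.3 × 0.76 = 47154 W
P_out = η·P_in = 0.891 × 47154 = 42014 W
n = n_s = 120×60/4 = 1800 rpm (synchronous)
ω = 2π×1800/60 = 188.5 rad/s
τ = P_out/ω = 42014/188.5 = 223 N·m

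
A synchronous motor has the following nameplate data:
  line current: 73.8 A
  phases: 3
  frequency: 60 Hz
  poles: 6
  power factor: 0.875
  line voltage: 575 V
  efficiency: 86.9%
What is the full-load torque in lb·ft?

P_in = √3·V·I·cosφ = 1.732 × 575 × 73.8 × 0.875 = 64310 W
P_out = η·P_in = 0.869 × 64310 = 55885 W
n = n_s = 120×60/6 = 1200 rpm (synchronous)
ω = 2π×1200/60 = 125.7 rad/s
τ = P_out/ω = 55885/125.7 = 444.6 N·m
In lb·ft: 444.6/1.356 = 328 lb·ft

328 lb·ft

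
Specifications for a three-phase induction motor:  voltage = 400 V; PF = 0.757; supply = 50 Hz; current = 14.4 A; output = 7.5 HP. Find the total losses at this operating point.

1960 W

P_in = √3·V·I·cosφ = 1.732×400×14.4×0.757 = 7552 W
P_out = 7.5×746 = 5595 W
Losses = P_in − P_out = 7552 − 5595 = 1957 W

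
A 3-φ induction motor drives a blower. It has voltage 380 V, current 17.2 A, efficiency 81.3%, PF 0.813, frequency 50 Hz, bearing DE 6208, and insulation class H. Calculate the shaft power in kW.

P_in = √3·V·I·cosφ = 1.732 × 380 × 17.2 × 0.813 = 9203 W
P_out = η·P_in = 0.813 × 9203 = 7482 W

7.48 kW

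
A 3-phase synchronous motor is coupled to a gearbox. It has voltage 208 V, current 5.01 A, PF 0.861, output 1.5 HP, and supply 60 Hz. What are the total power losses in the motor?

435 W

P_in = √3·V·I·cosφ = 1.732×208×5.01×0.861 = 1554 W
P_out = 1.5×746 = 1119 W
Losses = P_in − P_out = 1554 − 1119 = 435 W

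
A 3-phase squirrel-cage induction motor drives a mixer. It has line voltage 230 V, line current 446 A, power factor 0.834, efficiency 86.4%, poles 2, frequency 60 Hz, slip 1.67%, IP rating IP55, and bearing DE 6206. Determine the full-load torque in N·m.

345 N·m

P_in = √3·V·I·cosφ = 1.732 × 230 × 446 × 0.834 = 148176 W
P_out = η·P_in = 0.864 × 148176 = 128024 W
n_s = 120×60/2 = 3600 rpm; n = 3600×(1−0.0167) = 3540 rpm
ω = 2π×3540/60 = 370.7 rad/s
τ = P_out/ω = 128024/370.7 = 345 N·m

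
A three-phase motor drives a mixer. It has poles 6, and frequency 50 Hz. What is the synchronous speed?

n_s = 120f/p = 120×50/6 = 1000 rpm

1000 rpm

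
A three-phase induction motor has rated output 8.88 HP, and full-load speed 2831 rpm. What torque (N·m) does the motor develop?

22.3 N·m

P_out = 8.88 × 746 = 6624 W
ω = 2π × 2831/60 = 296.5 rad/s
τ = P_out/ω = 6624/296.5 = 22.3 N·m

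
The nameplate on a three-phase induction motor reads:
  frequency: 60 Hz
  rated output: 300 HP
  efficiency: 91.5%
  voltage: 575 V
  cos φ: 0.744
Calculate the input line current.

330 A

P_out = 300 × 746 = 223800 W
P_in = P_out / η = 223800 / 0.915 = 244590 W
I_L = P_in / (√3·V_L·cosφ) = 244590 / (1.732 × 575 × 0.744) = 330 A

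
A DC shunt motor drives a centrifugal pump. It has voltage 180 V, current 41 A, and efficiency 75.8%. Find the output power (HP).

7.5 HP

P_in = V·I = 180 × 41 = 7380 W
P_out = η·P_in = 0.758 × 7380 = 5594 W
= 5594/746 = 7.5 HP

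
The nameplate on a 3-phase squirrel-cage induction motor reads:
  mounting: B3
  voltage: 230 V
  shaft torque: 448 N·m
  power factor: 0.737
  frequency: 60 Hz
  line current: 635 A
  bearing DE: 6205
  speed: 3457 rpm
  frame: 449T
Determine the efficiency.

87.0 %

ω = 2π × 3457/60 = 362 rad/s; P_out = τω = 448 × 362 = 162176 W
P_in = √3·V_L·I_L·cosφ = 1.732 × 230 × 635 × 0.737 = 186430 W
η = P_out / P_in = 162176 / 186430 = 0.870 = 87.0%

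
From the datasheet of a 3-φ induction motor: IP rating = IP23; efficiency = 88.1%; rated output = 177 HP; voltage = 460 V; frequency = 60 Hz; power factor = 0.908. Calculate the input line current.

P_out = 177 × 746 = 132042 W
P_in = P_out / η = 132042 / 0.881 = 149877 W
I_L = P_in / (√3·V_L·cosφ) = 149877 / (1.732 × 460 × 0.908) = 207 A

207 A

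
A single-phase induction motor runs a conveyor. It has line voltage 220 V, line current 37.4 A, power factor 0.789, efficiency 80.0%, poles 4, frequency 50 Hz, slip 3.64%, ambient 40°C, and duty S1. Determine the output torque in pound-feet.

25.3 lb·ft

P_in = V·I·cosφ = 220 × 37.4 × 0.789 = 6492 W
P_out = η·P_in = 0.8 × 6492 = 5194 W
n_s = 120×50/4 = 1500 rpm; n = 1500×(1−0.0364) = 1445 rpm
ω = 2π×1445/60 = 151.3 rad/s
τ = P_out/ω = 5194/151.3 = 34.33 N·m
In lb·ft: 34.33/1.356 = 25.3 lb·ft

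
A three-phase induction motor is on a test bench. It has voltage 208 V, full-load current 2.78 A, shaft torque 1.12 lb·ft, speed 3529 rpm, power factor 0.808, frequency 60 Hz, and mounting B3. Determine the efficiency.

69.3 %

τ = 1.12 lb·ft × 1.356 = 1.519 N·m
ω = 2π × 3529/60 = 369.6 rad/s; P_out = τω = 1.519 × 369.6 = 561 W
P_in = √3·V_L·I_L·cosφ = 1.732 × 208 × 2.78 × 0.808 = 809 W
η = P_out / P_in = 561 / 809 = 0.693 = 69.3%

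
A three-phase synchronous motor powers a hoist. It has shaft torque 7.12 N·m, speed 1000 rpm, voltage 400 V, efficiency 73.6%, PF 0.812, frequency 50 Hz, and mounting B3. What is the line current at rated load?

ω = 2π×1000/60 = 104.7 rad/s; P_out = τω = 7.12 × 104.7 = 745 W
P_in = P_out / η = 745 / 0.736 = 1012 W
I_L = P_in / (√3·V_L·cosφ) = 1012 / (1.732 × 400 × 0.812) = 1.8 A

1.8 A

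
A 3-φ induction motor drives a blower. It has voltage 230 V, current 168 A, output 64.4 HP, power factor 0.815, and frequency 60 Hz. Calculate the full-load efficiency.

P_out = 64.4 × 746 = 48042 W
P_in = √3·V_L·I_L·cosφ = 1.732 × 230 × 168 × 0.815 = 54543 W
η = P_out / P_in = 48042 / 54543 = 0.881 = 88.1%

88.1 %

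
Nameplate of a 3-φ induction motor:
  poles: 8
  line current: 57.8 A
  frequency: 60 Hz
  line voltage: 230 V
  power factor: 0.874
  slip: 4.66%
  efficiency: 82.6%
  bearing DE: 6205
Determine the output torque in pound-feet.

136 lb·ft

P_in = √3·V·I·cosφ = 1.732 × 230 × 57.8 × 0.874 = 20124 W
P_out = η·P_in = 0.826 × 20124 = 16622 W
n_s = 120×60/8 = 900 rpm; n = 900×(1−0.0466) = 858 rpm
ω = 2π×858/60 = 89.85 rad/s
τ = P_out/ω = 16622/89.85 = 185 N·m
In lb·ft: 185/1.356 = 136 lb·ft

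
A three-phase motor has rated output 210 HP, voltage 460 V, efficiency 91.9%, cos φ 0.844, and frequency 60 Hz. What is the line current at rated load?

254 A

P_out = 210 × 746 = 156660 W
P_in = P_out / η = 156660 / 0.919 = 170468 W
I_L = P_in / (√3·V_L·cosφ) = 170468 / (1.732 × 460 × 0.844) = 254 A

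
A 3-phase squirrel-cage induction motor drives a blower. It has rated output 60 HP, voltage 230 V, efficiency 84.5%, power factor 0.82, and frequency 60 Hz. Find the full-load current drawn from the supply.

P_out = 60 × 746 = 44760 W
P_in = P_out / η = 44760 / 0.845 = 52970 W
I_L = P_in / (√3·V_L·cosφ) = 52970 / (1.732 × 230 × 0.82) = 162 A

162 A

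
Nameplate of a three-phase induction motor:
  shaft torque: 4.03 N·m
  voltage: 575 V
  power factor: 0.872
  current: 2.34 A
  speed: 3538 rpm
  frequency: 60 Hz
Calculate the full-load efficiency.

ω = 2π × 3538/60 = 370.5 rad/s; P_out = τω = 4.03 × 370.5 = 1493 W
P_in = √3·V_L·I_L·cosφ = 1.732 × 575 × 2.34 × 0.872 = 2032 W
η = P_out / P_in = 1493 / 2032 = 0.735 = 73.5%

73.5 %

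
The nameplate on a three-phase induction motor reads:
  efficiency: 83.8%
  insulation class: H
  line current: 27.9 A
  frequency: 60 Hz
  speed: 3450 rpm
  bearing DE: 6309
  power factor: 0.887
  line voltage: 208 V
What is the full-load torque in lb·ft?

P_in = √3·V·I·cosφ = 1.732 × 208 × 27.9 × 0.887 = 8915 W
P_out = η·P_in = 0.838 × 8915 = 7471 W
n = 3450 rpm
ω = 2π×3450/60 = 361.3 rad/s
τ = P_out/ω = 7471/361.3 = 20.68 N·m
In lb·ft: 20.68/1.356 = 15.3 lb·ft

15.3 lb·ft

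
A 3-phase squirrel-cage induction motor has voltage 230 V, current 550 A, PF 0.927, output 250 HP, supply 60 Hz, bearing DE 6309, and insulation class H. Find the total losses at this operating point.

16.6 kW

P_in = √3·V·I·cosφ = 1.732×230×550×0.927 = 203104 W
P_out = 250×746 = 186500 W
Losses = P_in − P_out = 203104 − 186500 = 16604 W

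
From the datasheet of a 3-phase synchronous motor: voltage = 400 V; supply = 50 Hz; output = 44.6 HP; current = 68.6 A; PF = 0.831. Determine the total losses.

6220 W

P_in = √3·V·I·cosφ = 1.732×400×68.6×0.831 = 39494 W
P_out = 44.6×746 = 33272 W
Losses = P_in − P_out = 39494 − 33272 = 6222 W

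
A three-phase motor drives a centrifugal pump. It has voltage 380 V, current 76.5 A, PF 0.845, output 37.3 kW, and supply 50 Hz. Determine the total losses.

5250 W

P_in = √3·V·I·cosφ = 1.732×380×76.5×0.845 = 42545 W
P_out = 37300 W
Losses = P_in − P_out = 42545 − 37300 = 5245 W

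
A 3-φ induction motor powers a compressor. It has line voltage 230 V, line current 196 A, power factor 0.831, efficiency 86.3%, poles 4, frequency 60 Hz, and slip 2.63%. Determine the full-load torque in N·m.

P_in = √3·V·I·cosφ = 1.732 × 230 × 196 × 0.831 = 64883 W
P_out = η·P_in = 0.863 × 64883 = 55994 W
n_s = 120×60/4 = 1800 rpm; n = 1800×(1−0.0263) = 1753 rpm
ω = 2π×1753/60 = 183.6 rad/s
τ = P_out/ω = 55994/183.6 = 305 N·m

305 N·m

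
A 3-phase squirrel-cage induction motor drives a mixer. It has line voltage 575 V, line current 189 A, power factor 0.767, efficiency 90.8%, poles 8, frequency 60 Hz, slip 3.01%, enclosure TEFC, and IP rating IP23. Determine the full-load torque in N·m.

P_in = √3·V·I·cosφ = 1.732 × 575 × 189 × 0.767 = 144369 W
P_out = η·P_in = 0.908 × 144369 = 131087 W
n_s = 120×60/8 = 900 rpm; n = 900×(1−0.0301) = 873 rpm
ω = 2π×873/60 = 91.42 rad/s
τ = P_out/ω = 131087/91.42 = 1430 N·m

1430 N·m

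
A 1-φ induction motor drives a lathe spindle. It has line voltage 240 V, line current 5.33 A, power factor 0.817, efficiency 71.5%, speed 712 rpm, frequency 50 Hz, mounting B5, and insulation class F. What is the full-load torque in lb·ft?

P_in = V·I·cosφ = 240 × 5.33 × 0.817 = 1045 W
P_out = η·P_in = 0.715 × 1045 = 747 W
n = 712 rpm
ω = 2π×712/60 = 74.56 rad/s
τ = P_out/ω = 747/74.56 = 10.02 N·m
In lb·ft: 10.02/1.356 = 7.39 lb·ft

7.39 lb·ft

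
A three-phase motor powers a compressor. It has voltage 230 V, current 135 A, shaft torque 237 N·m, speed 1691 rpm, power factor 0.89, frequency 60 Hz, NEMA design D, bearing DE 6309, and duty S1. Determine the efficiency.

ω = 2π × 1691/60 = 177.1 rad/s; P_out = τω = 237 × 177.1 = 41973 W
P_in = √3·V_L·I_L·cosφ = 1.732 × 230 × 135 × 0.89 = 47863 W
η = P_out / P_in = 41973 / 47863 = 0.877 = 87.7%

87.7 %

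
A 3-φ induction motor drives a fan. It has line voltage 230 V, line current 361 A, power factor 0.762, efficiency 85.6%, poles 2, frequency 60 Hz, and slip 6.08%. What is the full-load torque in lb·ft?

P_in = √3·V·I·cosφ = 1.732 × 230 × 361 × 0.762 = 109582 W
P_out = η·P_in = 0.856 × 109582 = 93802 W
n_s = 120×60/2 = 3600 rpm; n = 3600×(1−0.0608) = 3381 rpm
ω = 2π×3381/60 = 354.1 rad/s
τ = P_out/ω = 93802/354.1 = 264.9 N·m
In lb·ft: 264.9/1.356 = 195 lb·ft

195 lb·ft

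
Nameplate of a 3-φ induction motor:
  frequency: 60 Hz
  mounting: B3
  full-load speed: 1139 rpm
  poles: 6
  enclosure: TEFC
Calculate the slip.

5.08 %

n_s = 120f/p = 120×60/6 = 1200 rpm
s = (n_s − n)/n_s = (1200 − 1139)/1200 = 0.0508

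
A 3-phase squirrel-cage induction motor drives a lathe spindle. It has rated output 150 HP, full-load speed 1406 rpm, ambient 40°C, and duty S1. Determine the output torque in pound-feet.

561 lb·ft

P_out = 150 × 746 = 111900 W
ω = 2π × 1406/60 = 147.2 rad/s
τ = P_out/ω = 111900/147.2 = 760.2 N·m
In lb·ft: 760.2/1.356 = 561 lb·ft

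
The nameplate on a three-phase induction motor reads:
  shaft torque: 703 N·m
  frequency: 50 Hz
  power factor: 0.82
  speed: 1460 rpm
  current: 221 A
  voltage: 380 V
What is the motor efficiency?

90.1 %

ω = 2π × 1460/60 = 152.9 rad/s; P_out = τω = 703 × 152.9 = 107489 W
P_in = √3·V_L·I_L·cosφ = 1.732 × 380 × 221 × 0.82 = 119272 W
η = P_out / P_in = 107489 / 119272 = 0.901 = 90.1%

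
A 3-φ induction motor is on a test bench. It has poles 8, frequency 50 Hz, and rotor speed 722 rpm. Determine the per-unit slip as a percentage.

3.73 %

n_s = 120f/p = 120×50/8 = 750 rpm
s = (n_s − n)/n_s = (750 − 722)/750 = 0.0373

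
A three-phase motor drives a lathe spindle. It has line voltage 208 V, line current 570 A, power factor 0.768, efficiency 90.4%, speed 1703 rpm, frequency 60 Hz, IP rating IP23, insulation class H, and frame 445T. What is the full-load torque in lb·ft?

590 lb·ft

P_in = √3·V·I·cosφ = 1.732 × 208 × 570 × 0.768 = 157706 W
P_out = η·P_in = 0.904 × 157706 = 142566 W
n = 1703 rpm
ω = 2π×1703/60 = 178.3 rad/s
τ = P_out/ω = 142566/178.3 = 799.6 N·m
In lb·ft: 799.6/1.356 = 590 lb·ft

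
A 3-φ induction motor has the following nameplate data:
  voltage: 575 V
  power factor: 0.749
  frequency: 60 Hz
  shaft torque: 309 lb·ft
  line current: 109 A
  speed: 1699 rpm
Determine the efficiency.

91.7 %

τ = 309 lb·ft × 1.356 = 419 N·m
ω = 2π × 1699/60 = 177.9 rad/s; P_out = τω = 419 × 177.9 = 74540 W
P_in = √3·V_L·I_L·cosφ = 1.732 × 575 × 109 × 0.749 = 81306 W
η = P_out / P_in = 74540 / 81306 = 0.917 = 91.7%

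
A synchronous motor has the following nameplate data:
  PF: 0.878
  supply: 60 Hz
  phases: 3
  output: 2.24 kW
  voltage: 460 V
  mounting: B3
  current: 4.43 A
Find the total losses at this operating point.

P_in = √3·V·I·cosφ = 1.732×460×4.43×0.878 = 3099 W
P_out = 2240 W
Losses = P_in − P_out = 3099 − 2240 = 859 W

859 W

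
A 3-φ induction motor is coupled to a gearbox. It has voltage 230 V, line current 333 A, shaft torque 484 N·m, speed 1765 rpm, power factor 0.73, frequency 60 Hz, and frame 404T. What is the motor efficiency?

ω = 2π × 1765/60 = 184.8 rad/s; P_out = τω = 484 × 184.8 = 89443 W
P_in = √3·V_L·I_L·cosφ = 1.732 × 230 × 333 × 0.73 = 96837 W
η = P_out / P_in = 89443 / 96837 = 0.924 = 92.4%

92.4 %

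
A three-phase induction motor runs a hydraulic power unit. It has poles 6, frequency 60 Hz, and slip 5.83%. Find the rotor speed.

n_s = 120f/p = 120×60/6 = 1200 rpm
n = n_s(1 − s) = 1200 × (1 − 0.0583) = 1130 rpm

1130 rpm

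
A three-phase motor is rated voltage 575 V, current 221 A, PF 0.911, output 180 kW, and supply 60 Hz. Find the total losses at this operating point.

P_in = √3·V·I·cosφ = 1.732×575×221×0.911 = 200506 W
P_out = 180000 W
Losses = P_in − P_out = 200506 − 180000 = 20506 W

20.5 kW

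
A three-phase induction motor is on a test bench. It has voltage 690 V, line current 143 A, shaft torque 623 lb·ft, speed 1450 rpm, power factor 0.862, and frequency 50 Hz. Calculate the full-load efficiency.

τ = 623 lb·ft × 1.356 = 844.8 N·m
ω = 2π × 1450/60 = 151.8 rad/s; P_out = τω = 844.8 × 151.8 = 128241 W
P_in = √3·V_L·I_L·cosφ = 1.732 × 690 × 143 × 0.862 = 147313 W
η = P_out / P_in = 128241 / 147313 = 0.871 = 87.1%

87.1 %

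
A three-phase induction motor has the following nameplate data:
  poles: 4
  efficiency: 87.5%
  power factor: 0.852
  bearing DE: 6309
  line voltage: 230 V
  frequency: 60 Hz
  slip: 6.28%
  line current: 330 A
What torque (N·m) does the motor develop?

P_in = √3·V·I·cosφ = 1.732 × 230 × 330 × 0.852 = 112003 W
P_out = η·P_in = 0.875 × 112003 = 98003 W
n_s = 120×60/4 = 1800 rpm; n = 1800×(1−0.0628) = 1687 rpm
ω = 2π×1687/60 = 176.7 rad/s
τ = P_out/ω = 98003/176.7 = 555 N·m

555 N·m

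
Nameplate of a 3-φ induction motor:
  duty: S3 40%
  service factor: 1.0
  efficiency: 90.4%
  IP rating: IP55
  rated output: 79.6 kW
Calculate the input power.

P_out = 79600 W
P_in = P_out/η = 79600/0.904 = 88053 W = 88.1 kW

88.1 kW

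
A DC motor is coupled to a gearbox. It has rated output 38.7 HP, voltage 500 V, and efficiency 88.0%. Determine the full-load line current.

P_out = 38.7 × 746 = 28870 W
P_in = P_out / η = 28870 / 0.880 = 32807 W
I = P_in / V = 32807 / 500 = 65.6 A

65.6 A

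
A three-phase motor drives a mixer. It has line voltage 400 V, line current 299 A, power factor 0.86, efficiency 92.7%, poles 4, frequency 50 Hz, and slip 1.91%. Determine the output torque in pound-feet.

P_in = √3·V·I·cosφ = 1.732 × 400 × 299 × 0.86 = 178147 W
P_out = η·P_in = 0.927 × 178147 = 165142 W
n_s = 120×50/4 = 1500 rpm; n = 1500×(1−0.0191) = 1471 rpm
ω = 2π×1471/60 = 154 rad/s
τ = P_out/ω = 165142/154 = 1072 N·m
In lb·ft: 1072/1.356 = 791 lb·ft

791 lb·ft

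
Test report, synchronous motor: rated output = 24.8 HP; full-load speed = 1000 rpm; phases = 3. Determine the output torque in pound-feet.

P_out = 24.8 × 746 = 18501 W
ω = 2π × 1000/60 = 104.7 rad/s
τ = P_out/ω = 18501/104.7 = 176.7 N·m
In lb·ft: 176.7/1.356 = 130 lb·ft

130 lb·ft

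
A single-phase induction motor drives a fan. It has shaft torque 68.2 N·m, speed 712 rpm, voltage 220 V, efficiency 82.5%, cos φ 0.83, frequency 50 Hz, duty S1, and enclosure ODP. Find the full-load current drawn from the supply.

ω = 2π×712/60 = 74.56 rad/s; P_out = τω = 68.2 × 74.56 = 5085 W
P_in = P_out / η = 5085 / 0.825 = 6164 W
I = P_in / (V·cosφ) = 6164 / (220 × 0.83) = 33.8 A

33.8 A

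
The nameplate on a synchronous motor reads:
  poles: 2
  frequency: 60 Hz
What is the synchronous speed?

3600 rpm

n_s = 120f/p = 120×60/2 = 3600 rpm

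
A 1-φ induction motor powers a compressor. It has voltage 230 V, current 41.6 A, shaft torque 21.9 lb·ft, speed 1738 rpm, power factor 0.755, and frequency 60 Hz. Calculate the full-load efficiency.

τ = 21.9 lb·ft × 1.356 = 29.7 N·m
ω = 2π × 1738/60 = 182 rad/s; P_out = τω = 29.7 × 182 = 5405 W
P_in = V·I·cosφ = 230 × 41.6 × 0.755 = 7224 W
η = P_out / P_in = 5405 / 7224 = 0.748 = 74.8%

74.8 %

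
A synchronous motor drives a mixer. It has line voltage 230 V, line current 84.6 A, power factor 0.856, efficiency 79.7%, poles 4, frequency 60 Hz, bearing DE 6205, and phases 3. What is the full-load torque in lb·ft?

90 lb·ft

P_in = √3·V·I·cosφ = 1.732 × 230 × 84.6 × 0.856 = 28848 W
P_out = η·P_in = 0.797 × 28848 = 22992 W
n = n_s = 120×60/4 = 1800 rpm (synchronous)
ω = 2π×1800/60 = 188.5 rad/s
τ = P_out/ω = 22992/188.5 = 122 N·m
In lb·ft: 122/1.356 = 90 lb·ft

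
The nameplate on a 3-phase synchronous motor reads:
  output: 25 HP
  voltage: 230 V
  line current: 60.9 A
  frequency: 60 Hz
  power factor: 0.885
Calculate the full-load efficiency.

P_out = 25 × 746 = 18650 W
P_in = √3·V_L·I_L·cosφ = 1.732 × 230 × 60.9 × 0.885 = 21470 W
η = P_out / P_in = 18650 / 21470 = 0.869 = 86.9%

86.9 %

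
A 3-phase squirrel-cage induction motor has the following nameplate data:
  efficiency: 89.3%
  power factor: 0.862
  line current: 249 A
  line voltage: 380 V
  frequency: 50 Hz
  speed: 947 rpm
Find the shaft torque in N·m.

1270 N·m

P_in = √3·V·I·cosφ = 1.732 × 380 × 249 × 0.862 = 141266 W
P_out = η·P_in = 0.893 × 141266 = 126151 W
n = 947 rpm
ω = 2π×947/60 = 99.17 rad/s
τ = P_out/ω = 126151/99.17 = 1270 N·m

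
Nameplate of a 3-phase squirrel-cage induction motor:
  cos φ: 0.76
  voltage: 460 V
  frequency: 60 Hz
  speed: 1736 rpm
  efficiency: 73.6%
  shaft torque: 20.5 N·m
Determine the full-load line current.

ω = 2π×1736/60 = 181.8 rad/s; P_out = τω = 20.5 × 181.8 = 3727 W
P_in = P_out / η = 3727 / 0.736 = 5064 W
I_L = P_in / (√3·V_L·cosφ) = 5064 / (1.732 × 460 × 0.76) = 8.36 A

8.36 A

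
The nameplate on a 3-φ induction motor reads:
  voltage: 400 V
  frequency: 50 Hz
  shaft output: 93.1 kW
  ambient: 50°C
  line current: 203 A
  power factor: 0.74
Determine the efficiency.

P_out = 93.1 kW = 93100 W
P_in = √3·V_L·I_L·cosφ = 1.732 × 400 × 203 × 0.74 = 104072 W
η = P_out / P_in = 93100 / 104072 = 0.895 = 89.5%

89.5 %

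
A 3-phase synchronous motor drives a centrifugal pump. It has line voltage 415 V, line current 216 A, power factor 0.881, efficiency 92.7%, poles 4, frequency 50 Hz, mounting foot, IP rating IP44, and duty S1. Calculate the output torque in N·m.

P_in = √3·V·I·cosφ = 1.732 × 415 × 216 × 0.881 = 136781 W
P_out = η·P_in = 0.927 × 136781 = 126796 W
n = n_s = 120×50/4 = 1500 rpm (synchronous)
ω = 2π×1500/60 = 157.1 rad/s
τ = P_out/ω = 126796/157.1 = 807 N·m

807 N·m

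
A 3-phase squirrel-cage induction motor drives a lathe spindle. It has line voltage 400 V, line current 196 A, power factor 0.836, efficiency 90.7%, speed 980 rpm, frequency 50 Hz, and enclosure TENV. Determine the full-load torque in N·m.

P_in = √3·V·I·cosφ = 1.732 × 400 × 196 × 0.836 = 113519 W
P_out = η·P_in = 0.907 × 113519 = 102962 W
n = 980 rpm
ω = 2π×980/60 = 102.6 rad/s
τ = P_out/ω = 102962/102.6 = 1000 N·m

1000 N·m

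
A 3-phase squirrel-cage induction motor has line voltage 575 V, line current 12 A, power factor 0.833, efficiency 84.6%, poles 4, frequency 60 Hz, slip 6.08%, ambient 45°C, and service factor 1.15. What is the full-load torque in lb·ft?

35.1 lb·ft

P_in = √3·V·I·cosφ = 1.732 × 575 × 12 × 0.833 = 9955 W
P_out = η·P_in = 0.846 × 9955 = 8422 W
n_s = 120×60/4 = 1800 rpm; n = 1800×(1−0.0608) = 1691 rpm
ω = 2π×1691/60 = 177.1 rad/s
τ = P_out/ω = 8422/177.1 = 47.56 N·m
In lb·ft: 47.56/1.356 = 35.1 lb·ft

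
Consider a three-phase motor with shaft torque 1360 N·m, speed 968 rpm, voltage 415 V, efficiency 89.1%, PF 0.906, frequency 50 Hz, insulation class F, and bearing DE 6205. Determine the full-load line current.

ω = 2π×968/60 = 101.4 rad/s; P_out = τω = 1360 × 101.4 = 137904 W
P_in = P_out / η = 137904 / 0.891 = 154774 W
I_L = P_in / (√3·V_L·cosφ) = 154774 / (1.732 × 415 × 0.906) = 238 A

238 A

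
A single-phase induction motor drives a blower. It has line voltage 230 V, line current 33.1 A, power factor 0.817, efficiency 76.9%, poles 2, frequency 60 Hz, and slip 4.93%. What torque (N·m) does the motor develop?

13.3 N·m

P_in = V·I·cosφ = 230 × 33.1 × 0.817 = 6220 W
P_out = η·P_in = 0.769 × 6220 = 4783 W
n_s = 120×60/2 = 3600 rpm; n = 3600×(1−0.0493) = 3423 rpm
ω = 2π×3423/60 = 358.5 rad/s
τ = P_out/ω = 4783/358.5 = 13.3 N·m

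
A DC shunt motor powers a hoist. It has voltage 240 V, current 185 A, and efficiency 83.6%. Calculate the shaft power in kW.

37.1 kW

P_in = V·I = 240 × 185 = 44400 W
P_out = η·P_in = 0.836 × 44400 = 37118 W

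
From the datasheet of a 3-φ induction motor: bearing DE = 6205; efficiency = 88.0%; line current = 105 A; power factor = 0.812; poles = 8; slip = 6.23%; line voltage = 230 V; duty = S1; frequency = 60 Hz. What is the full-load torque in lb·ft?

P_in = √3·V·I·cosφ = 1.732 × 230 × 105 × 0.812 = 33964 W
P_out = η·P_in = 0.88 × 33964 = 29888 W
n_s = 120×60/8 = 900 rpm; n = 900×(1−0.0623) = 844 rpm
ω = 2π×844/60 = 88.38 rad/s
τ = P_out/ω = 29888/88.38 = 338.2 N·m
In lb·ft: 338.2/1.356 = 249 lb·ft

249 lb·ft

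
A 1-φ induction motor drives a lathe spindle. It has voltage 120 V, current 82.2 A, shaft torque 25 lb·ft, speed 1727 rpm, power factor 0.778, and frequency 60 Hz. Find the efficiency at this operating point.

79.9 %

τ = 25 lb·ft × 1.356 = 33.9 N·m
ω = 2π × 1727/60 = 180.9 rad/s; P_out = τω = 33.9 × 180.9 = 6133 W
P_in = V·I·cosφ = 120 × 82.2 × 0.778 = 7674 W
η = P_out / P_in = 6133 / 7674 = 0.799 = 79.9%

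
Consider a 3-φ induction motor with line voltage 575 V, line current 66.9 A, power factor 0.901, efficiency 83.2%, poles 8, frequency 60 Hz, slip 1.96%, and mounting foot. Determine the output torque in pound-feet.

399 lb·ft

P_in = √3·V·I·cosφ = 1.732 × 575 × 66.9 × 0.901 = 60030 W
P_out = η·P_in = 0.832 × 60030 = 49945 W
n_s = 120×60/8 = 900 rpm; n = 900×(1−0.0196) = 882 rpm
ω = 2π×882/60 = 92.36 rad/s
τ = P_out/ω = 49945/92.36 = 540.8 N·m
In lb·ft: 540.8/1.356 = 399 lb·ft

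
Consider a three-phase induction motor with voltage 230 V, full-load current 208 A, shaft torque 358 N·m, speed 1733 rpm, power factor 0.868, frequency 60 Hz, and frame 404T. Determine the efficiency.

ω = 2π × 1733/60 = 181.5 rad/s; P_out = τω = 358 × 181.5 = 64977 W
P_in = √3·V_L·I_L·cosφ = 1.732 × 230 × 208 × 0.868 = 71922 W
η = P_out / P_in = 64977 / 71922 = 0.903 = 90.3%

90.3 %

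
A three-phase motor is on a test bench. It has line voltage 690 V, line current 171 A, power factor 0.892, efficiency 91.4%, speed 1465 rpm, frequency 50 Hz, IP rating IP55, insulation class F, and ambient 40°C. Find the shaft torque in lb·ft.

801 lb·ft

P_in = √3·V·I·cosφ = 1.732 × 690 × 171 × 0.892 = 182288 W
P_out = η·P_in = 0.914 × 182288 = 166611 W
n = 1465 rpm
ω = 2π×1465/60 = 153.4 rad/s
τ = P_out/ω = 166611/153.4 = 1086 N·m
In lb·ft: 1086/1.356 = 801 lb·ft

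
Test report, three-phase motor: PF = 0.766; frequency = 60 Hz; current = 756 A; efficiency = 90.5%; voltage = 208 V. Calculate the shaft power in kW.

P_in = √3·V·I·cosφ = 1.732 × 208 × 756 × 0.766 = 208623 W
P_out = η·P_in = 0.905 × 208623 = 188804 W

189 kW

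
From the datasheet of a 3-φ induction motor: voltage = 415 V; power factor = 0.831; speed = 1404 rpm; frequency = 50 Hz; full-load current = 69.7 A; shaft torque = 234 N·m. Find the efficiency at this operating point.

ω = 2π × 1404/60 = 147 rad/s; P_out = τω = 234 × 147 = 34398 W
P_in = √3·V_L·I_L·cosφ = 1.732 × 415 × 69.7 × 0.831 = 41632 W
η = P_out / P_in = 34398 / 41632 = 0.826 = 82.6%

82.6 %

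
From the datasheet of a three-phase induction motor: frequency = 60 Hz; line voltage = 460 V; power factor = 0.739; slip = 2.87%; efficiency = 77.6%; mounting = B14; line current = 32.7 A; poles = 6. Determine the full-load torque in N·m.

P_in = √3·V·I·cosφ = 1.732 × 460 × 32.7 × 0.739 = 19253 W
P_out = η·P_in = 0.776 × 19253 = 14940 W
n_s = 120×60/6 = 1200 rpm; n = 1200×(1−0.0287) = 1166 rpm
ω = 2π×1166/60 = 122.1 rad/s
τ = P_out/ω = 14940/122.1 = 122 N·m

122 N·m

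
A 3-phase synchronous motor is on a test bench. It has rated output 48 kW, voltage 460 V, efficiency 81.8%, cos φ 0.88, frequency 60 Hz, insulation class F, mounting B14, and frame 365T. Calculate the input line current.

P_out = 48 kW = 48000 W
P_in = P_out / η = 48000 / 0.818 = 58680 W
I_L = P_in / (√3·V_L·cosφ) = 58680 / (1.732 × 460 × 0.88) = 83.7 A

83.7 A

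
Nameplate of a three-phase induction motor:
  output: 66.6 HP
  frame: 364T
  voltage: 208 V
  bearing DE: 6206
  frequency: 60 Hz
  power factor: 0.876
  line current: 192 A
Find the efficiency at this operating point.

82.0 %

P_out = 66.6 × 746 = 49684 W
P_in = √3·V_L·I_L·cosφ = 1.732 × 208 × 192 × 0.876 = 60592 W
η = P_out / P_in = 49684 / 60592 = 0.820 = 82.0%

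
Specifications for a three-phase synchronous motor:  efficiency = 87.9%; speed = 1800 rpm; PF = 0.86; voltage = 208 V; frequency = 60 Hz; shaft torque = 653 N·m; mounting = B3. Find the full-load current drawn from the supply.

452 A

ω = 2π×1800/60 = 188.5 rad/s; P_out = τω = 653 × 188.5 = 123091 W
P_in = P_out / η = 123091 / 0.879 = 140035 W
I_L = P_in / (√3·V_L·cosφ) = 140035 / (1.732 × 208 × 0.86) = 452 A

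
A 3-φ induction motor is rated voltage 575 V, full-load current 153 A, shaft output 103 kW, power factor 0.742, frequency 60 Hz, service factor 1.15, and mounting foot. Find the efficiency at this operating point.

P_out = 103 kW = 103000 W
P_in = √3·V_L·I_L·cosφ = 1.732 × 575 × 153 × 0.742 = 113061 W
η = P_out / P_in = 103000 / 113061 = 0.911 = 91.1%

91.1 %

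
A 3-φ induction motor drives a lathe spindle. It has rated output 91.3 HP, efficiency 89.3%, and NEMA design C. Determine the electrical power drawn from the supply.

76.3 kW

P_out = 91.3 × 746 = 68110 W
P_in = P_out/η = 68110/0.893 = 76271 W = 76.3 kW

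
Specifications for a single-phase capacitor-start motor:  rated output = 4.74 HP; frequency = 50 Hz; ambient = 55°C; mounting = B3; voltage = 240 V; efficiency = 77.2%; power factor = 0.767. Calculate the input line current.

P_out = 4.74 × 746 = 3536 W
P_in = P_out / η = 3536 / 0.772 = 4580 W
I = P_in / (V·cosφ) = 4580 / (240 × 0.767) = 24.9 A

24.9 A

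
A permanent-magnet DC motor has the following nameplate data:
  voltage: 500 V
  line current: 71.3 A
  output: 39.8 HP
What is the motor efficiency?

83.3 %

P_out = 39.8 × 746 = 29691 W
P_in = V·I = 500 × 71.3 = 35650 W
η = P_out / P_in = 29691 / 35650 = 0.833 = 83.3%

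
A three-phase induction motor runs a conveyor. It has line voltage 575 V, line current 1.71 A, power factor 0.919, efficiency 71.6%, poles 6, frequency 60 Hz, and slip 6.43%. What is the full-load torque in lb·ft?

7.03 lb·ft

P_in = √3·V·I·cosφ = 1.732 × 575 × 1.71 × 0.919 = 1565 W
P_out = η·P_in = 0.716 × 1565 = 1121 W
n_s = 120×60/6 = 1200 rpm; n = 1200×(1−0.0643) = 1123 rpm
ω = 2π×1123/60 = 117.6 rad/s
τ = P_out/ω = 1121/117.6 = 9.532 N·m
In lb·ft: 9.532/1.356 = 7.03 lb·ft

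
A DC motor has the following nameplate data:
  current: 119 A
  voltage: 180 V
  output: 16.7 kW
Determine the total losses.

4.72 kW

P_in = V·I = 180×119 = 21420 W
P_out = 16700 W
Losses = P_in − P_out = 21420 − 16700 = 4720 W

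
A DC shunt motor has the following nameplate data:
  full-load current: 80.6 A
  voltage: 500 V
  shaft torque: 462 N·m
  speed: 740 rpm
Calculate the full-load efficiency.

88.8 %

ω = 2π × 740/60 = 77.49 rad/s; P_out = τω = 462 × 77.49 = 35800 W
P_in = V·I = 500 × 80.6 = 40300 W
η = P_out / P_in = 35800 / 40300 = 0.888 = 88.8%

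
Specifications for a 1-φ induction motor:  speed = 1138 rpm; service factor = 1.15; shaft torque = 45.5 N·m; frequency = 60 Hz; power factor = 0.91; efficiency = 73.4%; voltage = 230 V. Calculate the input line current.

ω = 2π×1138/60 = 119.2 rad/s; P_out = τω = 45.5 × 119.2 = 5424 W
P_in = P_out / η = 5424 / 0.734 = 7390 W
I = P_in / (V·cosφ) = 7390 / (230 × 0.91) = 35.3 A

35.3 A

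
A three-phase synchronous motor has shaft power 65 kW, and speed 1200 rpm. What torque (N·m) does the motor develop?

ω = 2π × 1200/60 = 125.7 rad/s
τ = P/ω = 65000/125.7 = 517 N·m

517 N·m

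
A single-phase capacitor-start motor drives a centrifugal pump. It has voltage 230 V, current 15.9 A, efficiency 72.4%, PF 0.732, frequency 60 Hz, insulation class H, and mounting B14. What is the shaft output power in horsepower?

P_in = V·I·cosφ = 230 × 15.9 × 0.732 = 2677 W
P_out = η·P_in = 0.724 × 2677 = 1938 W
= 1938/746 = 2.6 HP

2.6 HP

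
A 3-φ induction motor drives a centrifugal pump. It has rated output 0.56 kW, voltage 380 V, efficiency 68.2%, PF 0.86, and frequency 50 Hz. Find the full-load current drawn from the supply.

P_out = 0.56 kW = 560 W
P_in = P_out / η = 560 / 0.682 = 821 W
I_L = P_in / (√3·V_L·cosφ) = 821 / (1.732 × 380 × 0.86) = 1.45 A

1.45 A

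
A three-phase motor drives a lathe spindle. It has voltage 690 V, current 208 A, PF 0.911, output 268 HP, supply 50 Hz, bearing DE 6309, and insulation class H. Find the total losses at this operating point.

26.5 kW

P_in = √3·V·I·cosφ = 1.732×690×208×0.911 = 226453 W
P_out = 268×746 = 199928 W
Losses = P_in − P_out = 226453 − 199928 = 26525 W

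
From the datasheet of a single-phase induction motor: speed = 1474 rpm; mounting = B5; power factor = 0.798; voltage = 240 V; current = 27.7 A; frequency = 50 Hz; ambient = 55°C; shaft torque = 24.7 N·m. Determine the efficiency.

ω = 2π × 1474/60 = 154.4 rad/s; P_out = τω = 24.7 × 154.4 = 3814 W
P_in = V·I·cosφ = 240 × 27.7 × 0.798 = 5305 W
η = P_out / P_in = 3814 / 5305 = 0.719 = 71.9%

71.9 %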